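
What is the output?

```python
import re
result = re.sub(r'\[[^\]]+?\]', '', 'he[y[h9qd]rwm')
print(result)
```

herwm

Each match is replaced by ''.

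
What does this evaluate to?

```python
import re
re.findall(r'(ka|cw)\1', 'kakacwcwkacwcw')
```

['ka', 'cw', 'cw']

The backreference `\1` re-matches whatever the first group consumed, character for character.
Matches: at [0:4] match 'kaka', group 1 = 'ka'; at [4:8] match 'cwcw', group 1 = 'cw'; at [10:14] match 'cwcw', group 1 = 'cw'.
`findall` collects group 1 from each match (3 total).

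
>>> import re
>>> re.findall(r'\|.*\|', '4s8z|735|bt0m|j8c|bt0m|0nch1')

['|735|bt0m|j8c|bt0m|']

Walking the string: at [4:23] → '|735|bt0m|j8c|bt0m|'.
With no groups in the pattern, `findall` gives back each whole match — 1 here.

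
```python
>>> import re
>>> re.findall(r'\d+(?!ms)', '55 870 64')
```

['55', '870', '64']

`(?!…)`/`(?<!…)` only lets a position through if the neighbouring text does NOT match; no characters are consumed.
`findall` yields the raw match text (3 of them) because the pattern has no groups.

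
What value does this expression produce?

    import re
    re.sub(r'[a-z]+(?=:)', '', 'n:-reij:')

':-:'

The lookaround is zero-width — it requires the adjacent text to match without consuming it, so the asserted text isn't part of the match.
Matches: at [0:1] → 'n'; at [3:7] → 'reij'.
`sub` substitutes '' at each match site.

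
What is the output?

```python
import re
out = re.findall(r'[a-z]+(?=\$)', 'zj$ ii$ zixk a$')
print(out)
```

['zj', 'ii', 'a']

The `(?=…)`/`(?<=…)` assertion just peeks at neighbouring text; it doesn't advance the match position.
Scanning left to right: at [0:2] → 'zj'; at [4:6] → 'ii'; at [13:14] → 'a'.
`findall` yields the raw match text (3 of them) because the pattern has no groups.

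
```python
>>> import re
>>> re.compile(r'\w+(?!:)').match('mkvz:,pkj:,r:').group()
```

'mkv'

A negative assertion filters positions out without eating any characters.
`re.match` only tries the pattern at the start of the string.
The match spans [0:3] → 'mkv'.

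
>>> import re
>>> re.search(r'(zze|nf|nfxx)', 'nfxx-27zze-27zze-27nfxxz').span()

Branches in `(...|...)` are attempted left-to-right; the first branch that allows the whole pattern to succeed is taken.
`re.search` scans for the first position where the pattern succeeds.
The match spans [0:2] → 'nf'.
Captured: group 1 = 'nf'.

(0, 2)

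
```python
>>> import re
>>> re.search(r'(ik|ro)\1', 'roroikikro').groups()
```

The match spans [0:4] → 'roro'.
Captured: group 1 = 'ro'.

('ro',)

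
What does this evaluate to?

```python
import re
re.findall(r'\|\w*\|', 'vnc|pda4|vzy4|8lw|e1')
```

['|pda4|', '|8lw|']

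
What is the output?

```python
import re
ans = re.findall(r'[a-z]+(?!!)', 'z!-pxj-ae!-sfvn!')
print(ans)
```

`(?!…)`/`(?<!…)` only lets a position through if the neighbouring text does NOT match; no characters are consumed.
`findall` yields the raw match text (3 of them) because the pattern has no groups.

['pxj', 'a', 'sfv']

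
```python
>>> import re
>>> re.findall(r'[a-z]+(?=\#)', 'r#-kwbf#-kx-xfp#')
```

The lookaround is zero-width — it requires the adjacent text to match without consuming it, so the asserted text isn't part of the match.
Walking the string: at [0:1] → 'r'; at [3:7] → 'kwbf'; at [12:15] → 'xfp'.
Since nothing is captured, `findall` lists the 3 matched substrings directly.

['r', 'kwbf', 'xfp']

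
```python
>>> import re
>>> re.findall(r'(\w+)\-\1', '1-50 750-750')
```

`\1` is not a pattern — it's the concrete string captured by group 1, re-applied verbatim.
Matches: at [5:12] match '750-750', group 1 = '750'.
`findall` collects group 1 from the one match (1 total).

['750']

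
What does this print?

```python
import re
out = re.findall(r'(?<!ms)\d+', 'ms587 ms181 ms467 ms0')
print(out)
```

['87', '81', '67']

`(?!…)`/`(?<!…)` only lets a position through if the neighbouring text does NOT match; no characters are consumed.
`findall` yields the raw match text (3 of them) because the pattern has no groups.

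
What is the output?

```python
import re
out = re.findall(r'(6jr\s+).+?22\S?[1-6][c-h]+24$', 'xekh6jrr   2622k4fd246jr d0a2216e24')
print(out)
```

Pattern: the literal '6jr', then one or more of whitespace (captured); then one or more of any character (lazy), then the literal '22', then optionally a non-whitespace character; then a character in [1-6], then one or more of a character in [c-h], then the literal '24'; then anchored at the end.
Walking the string: at [21:35] match '6jr d0a2216e24', group 1 = '6jr '.
With a single group, `findall` returns only what that group captured — 1 item.

['6jr ']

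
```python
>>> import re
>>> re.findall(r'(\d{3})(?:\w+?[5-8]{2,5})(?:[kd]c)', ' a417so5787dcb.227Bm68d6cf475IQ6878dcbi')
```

['417', '227']

The pattern matches exactly 3 of a digit (captured); then one or more of a word character (lazy), then 2 to 5 of a character in [5-8] (non-capturing group); then one of [kd], then a literal 'c' (non-capturing group).
Walking the string: at [2:13] match '417so5787dc', group 1 = '417'; at [15:37] match '227Bm68d6cf475IQ6878dc', group 1 = '227'.
One capturing group, so `findall` returns just the captured substring from each match — 2 in all.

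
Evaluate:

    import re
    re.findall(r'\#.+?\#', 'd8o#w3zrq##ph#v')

With the lazy modifier that quantifier settles for the fewest repetitions that let the rest of the pattern succeed (the atoms after it are unaffected and can still be greedy).
Scanning left to right: at [3:10] → '#w3zrq#'; at [10:14] → '#ph#'.
With no groups in the pattern, `findall` gives back each whole match — 2 here.

['#w3zrq#', '#ph#']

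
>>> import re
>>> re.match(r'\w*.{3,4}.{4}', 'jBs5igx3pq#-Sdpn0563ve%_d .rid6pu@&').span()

(0, 18)

`re.match` won't scan ahead — the pattern has to work from the very first character.
The match spans [0:18] → 'jBs5igx3pq#-Sdpn05'.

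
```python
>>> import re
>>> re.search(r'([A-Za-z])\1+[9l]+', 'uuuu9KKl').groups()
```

('u',)

After group 1 captures some text, `\1` only succeeds where that same text appears again.
`re.search` tries every starting position until one works.
The match spans [0:5] → 'uuuu9'.
Captured: group 1 = 'u'.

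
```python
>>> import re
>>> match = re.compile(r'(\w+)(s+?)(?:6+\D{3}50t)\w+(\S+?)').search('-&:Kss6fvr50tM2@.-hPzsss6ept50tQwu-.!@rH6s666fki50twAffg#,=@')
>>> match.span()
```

(3, 16)

The pattern matches one or more of a word character (captured); then one or more of a literal 's' (lazy) (captured); then one or more of a literal '6', then exactly 3 of a non-digit, then the literal '50t' (non-capturing group); then one or more of a word character; then one or more of a non-whitespace character (lazy) (captured).
`re.search` tries every starting position until one works.
The match spans [3:16] → 'Kss6fvr50tM2@'.
Captured: group 1 = 'Ks', group 2 = 's', group 3 = '@'.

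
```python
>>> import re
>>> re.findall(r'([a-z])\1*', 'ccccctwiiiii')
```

['c', 't', 'w', 'i']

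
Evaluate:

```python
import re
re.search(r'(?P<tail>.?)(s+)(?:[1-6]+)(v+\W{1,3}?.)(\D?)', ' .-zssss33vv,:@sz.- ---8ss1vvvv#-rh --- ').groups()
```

('z', 'ssss', 'vv,:', '@')

The match spans [3:15] → 'zssss33vv,:@'.
Captured: group 1 = 'z', group 2 = 'ssss', group 3 = 'vv,:', group 4 = '@'.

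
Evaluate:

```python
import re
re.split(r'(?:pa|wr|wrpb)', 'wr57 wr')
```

['', '57 ', '']

The string is cut at each match, leaving 3 pieces.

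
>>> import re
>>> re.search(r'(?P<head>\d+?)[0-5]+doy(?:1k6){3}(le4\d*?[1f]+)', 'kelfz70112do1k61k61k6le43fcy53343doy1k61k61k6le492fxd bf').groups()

('5', 'le492f')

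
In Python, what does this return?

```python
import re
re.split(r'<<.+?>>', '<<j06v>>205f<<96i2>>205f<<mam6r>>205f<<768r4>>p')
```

['', '205f', '205f', '205f', 'p']

Each match becomes a cut point; 5 segments remain.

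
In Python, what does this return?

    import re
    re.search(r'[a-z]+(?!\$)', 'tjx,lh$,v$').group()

A negative assertion filters positions out without eating any characters.
The match spans [0:3] → 'tjx'.

'tjx'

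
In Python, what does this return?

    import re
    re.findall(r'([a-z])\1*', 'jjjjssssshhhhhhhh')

`\1` is not a pattern — it's the concrete string captured by group 1, re-applied verbatim.
Because there's exactly one group, `findall` drops the full match and keeps group 1 from each hit.

['j', 's', 'h']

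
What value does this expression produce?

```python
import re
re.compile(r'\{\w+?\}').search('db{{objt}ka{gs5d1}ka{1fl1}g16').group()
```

'{objt}'

`search` walks the string left to right and returns the first match it finds.
The match spans [3:9] → '{objt}'.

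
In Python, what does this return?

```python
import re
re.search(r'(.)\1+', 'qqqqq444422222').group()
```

A backreference is literal: `\1` must see the identical characters the first group matched.
`re.search` scans for the first position where the pattern succeeds.
The match spans [0:5] → 'qqqqq'.
Captured: group 1 = 'q'.

'qqqqq'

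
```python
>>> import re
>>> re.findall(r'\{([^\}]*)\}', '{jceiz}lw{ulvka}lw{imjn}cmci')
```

['jceiz', 'ulvka', 'imjn']

Scanning left to right: at [0:7] match '{jceiz}', group 1 = 'jceiz'; at [9:16] match '{ulvka}', group 1 = 'ulvka'; at [18:24] match '{imjn}', group 1 = 'imjn'.
Because there's exactly one group, `findall` drops the full match and keeps group 1 from each hit.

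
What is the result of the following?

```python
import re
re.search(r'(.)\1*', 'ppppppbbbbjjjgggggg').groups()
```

A backreference is literal: `\1` must see the identical characters the first group matched.
Unlike `match`, `search` isn't anchored — it looks for the pattern anywhere in the string.
The match spans [0:6] → 'pppppp'.
Captured: group 1 = 'p'.

('p',)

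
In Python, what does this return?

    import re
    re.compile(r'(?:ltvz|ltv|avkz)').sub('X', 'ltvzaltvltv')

The regex engine tests alternatives in the order written; an earlier branch that matches wins even if a later one would match more.
`sub` substitutes 'X' at each match site.

'XaXX'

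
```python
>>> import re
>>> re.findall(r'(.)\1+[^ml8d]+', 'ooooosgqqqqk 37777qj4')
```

The backreference `\1` re-matches whatever the first group consumed, character for character.
Scanning left to right: at [0:21] match 'ooooosgqqqqk 37777qj4', group 1 = 'o'.
Because there's exactly one group, `findall` drops the full match and keeps group 1 from the one hit.

['o']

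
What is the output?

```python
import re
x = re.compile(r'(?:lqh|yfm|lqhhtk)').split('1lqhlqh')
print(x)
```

['1', '', '']

Matches to split on: at [1:4] → 'lqh'; at [4:7] → 'lqh'.
Each match becomes a cut point; 3 segments remain.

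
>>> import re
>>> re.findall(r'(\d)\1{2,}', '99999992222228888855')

After group 1 captures some text, `\1` only succeeds where that same text appears again.
Walking the string: at [0:7] match '9999999', group 1 = '9'; at [7:13] match '222222', group 1 = '2'; at [13:18] match '88888', group 1 = '8'.
With a single group, `findall` returns only what that group captured — 3 items.

['9', '2', '8']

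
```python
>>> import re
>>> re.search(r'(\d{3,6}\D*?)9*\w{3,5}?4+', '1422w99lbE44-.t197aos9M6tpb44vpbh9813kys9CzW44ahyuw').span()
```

(0, 12)

Pattern: 3 to 6 of a digit, then zero or more of a non-digit (lazy) (captured); then zero or more of the literal '9', then 3 to 5 of a word character (lazy), then one or more of a literal '4'.
The match spans [0:12] → '1422w99lbE44'.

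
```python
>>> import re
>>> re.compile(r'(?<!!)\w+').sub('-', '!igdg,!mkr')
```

'!i-,!m-'

`(?!…)`/`(?<!…)` only lets a position through if the neighbouring text does NOT match; no characters are consumed.
Matches: at [2:5] → 'gdg'; at [8:10] → 'kr'.
`sub` substitutes '-' at each match site.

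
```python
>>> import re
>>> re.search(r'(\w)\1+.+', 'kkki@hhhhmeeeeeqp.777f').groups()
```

A backreference is literal: `\1` must see the identical characters the first group matched.
Unlike `match`, `search` isn't anchored — it looks for the pattern anywhere in the string.
The match spans [0:22] → 'kkki@hhhhmeeeeeqp.777f'.
Captured: group 1 = 'k'.

('k',)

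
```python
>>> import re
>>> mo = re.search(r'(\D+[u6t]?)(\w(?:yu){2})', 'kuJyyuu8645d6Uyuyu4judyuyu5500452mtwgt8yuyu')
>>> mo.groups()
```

('d6', 'Uyuyu')

This matches one or more of a non-digit, then optionally one of [u6t] (captured); then a word character, then the literal 'yu' repeated 2 times (captured).
`search` walks the string left to right and returns the first match it finds.
The match spans [11:18] → 'd6Uyuyu'.
Captured: group 1 = 'd6', group 2 = 'Uyuyu'.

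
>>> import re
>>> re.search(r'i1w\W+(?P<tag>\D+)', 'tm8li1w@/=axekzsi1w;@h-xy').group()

'i1w@/=axekzsi'

This matches the literal 'i1w', then one or more of a non-word character; then one or more of a non-digit (captured as 'tag').
`re.search` scans for the first position where the pattern succeeds.
The match spans [4:17] → 'i1w@/=axekzsi'.
Captured: group 1 = 'axekzsi'.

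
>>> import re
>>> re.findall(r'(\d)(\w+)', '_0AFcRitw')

[('0', 'AFcRitw')]

The pattern matches a digit (captured); then one or more of a word character (captured).
Scanning left to right: at [1:9] match '0AFcRitw', groups = ('0', 'AFcRitw').
With 2 capturing groups, `findall` returns a 2-tuple per match.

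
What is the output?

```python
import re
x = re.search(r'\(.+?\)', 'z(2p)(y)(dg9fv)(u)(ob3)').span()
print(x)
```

A `+?`/`*?`/`{m,n}?` starts at its minimum and grows only as far as needed for what follows to match.
The match spans [1:5] → '(2p)'.

(1, 5)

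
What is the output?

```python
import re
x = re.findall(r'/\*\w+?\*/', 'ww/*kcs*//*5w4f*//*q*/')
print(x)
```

With no groups in the pattern, `findall` gives back each whole match — 3 here.

['/*kcs*/', '/*5w4f*/', '/*q*/']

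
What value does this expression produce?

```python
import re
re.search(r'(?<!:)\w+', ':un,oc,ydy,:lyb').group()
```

'n'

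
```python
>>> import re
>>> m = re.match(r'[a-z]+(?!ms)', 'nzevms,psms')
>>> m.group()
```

'nzevms'

With `match`, the pattern is implicitly anchored at the beginning.
The match spans [0:6] → 'nzevms'.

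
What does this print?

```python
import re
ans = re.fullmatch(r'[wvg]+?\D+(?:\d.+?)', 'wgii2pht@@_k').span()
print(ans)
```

(0, 12)

`fullmatch` succeeds only if the pattern covers the string from start to end.
The match spans [0:12] → 'wgii2pht@@_k'.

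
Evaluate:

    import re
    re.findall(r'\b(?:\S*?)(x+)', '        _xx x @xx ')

This matches a word boundary (`\b`, zero-width); then zero or more of a non-whitespace character (lazy) (non-capturing group); then one or more of a literal 'x' (captured).
A non-greedy quantifier consumes as few characters as it can — just enough that the remainder of the pattern still matches from where it stops; whatever follows it matches normally.
Matches: at [8:11] match '_xx', group 1 = 'xx'; at [12:13] match 'x', group 1 = 'x'; at [15:17] match 'xx', group 1 = 'xx'.
`findall` collects group 1 from each match (3 total).

['xx', 'x', 'xx']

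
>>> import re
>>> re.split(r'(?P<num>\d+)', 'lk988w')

The group in the pattern means `split` returns the separators' captures alongside the pieces.

['lk', '988', 'w']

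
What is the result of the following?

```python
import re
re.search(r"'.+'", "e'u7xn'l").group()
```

The match spans [1:7] → "'u7xn'".

"'u7xn'"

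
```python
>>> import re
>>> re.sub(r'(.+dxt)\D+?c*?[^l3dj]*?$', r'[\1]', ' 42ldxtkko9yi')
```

The replacement refers to a captured group, so each match is rewritten using its own captured text.

'[ 42ldxt]'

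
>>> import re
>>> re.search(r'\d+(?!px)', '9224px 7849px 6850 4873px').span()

Because the assertion is negative and zero-width, positions next to the forbidden text are skipped.
`re.search` scans for the first position where the pattern succeeds.
The match spans [0:3] → '922'.

(0, 3)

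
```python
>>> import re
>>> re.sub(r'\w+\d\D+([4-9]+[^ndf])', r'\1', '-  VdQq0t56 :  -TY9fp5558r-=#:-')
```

'-  56 :  -5558r-=#:-'

This matches one or more of a word character; then a digit; then one or more of a non-digit; then one or more of a character in [4-9], then any character except [ndf] (captured).
Matches: at [3:12] → 'VdQq0t56 '; at [16:26] → 'TY9fp5558r'.
Each match is replaced using the text its own group 1 captured.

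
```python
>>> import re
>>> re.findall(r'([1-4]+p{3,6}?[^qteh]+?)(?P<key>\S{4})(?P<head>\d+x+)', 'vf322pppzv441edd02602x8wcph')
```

The pattern matches one or more of a character in [1-4], then 3 to 6 of a literal 'p' (lazy), then one or more of any character except [qteh] (lazy) (captured); then exactly 4 of a non-whitespace character (captured as 'key'); then one or more of a digit, then one or more of the literal 'x' (captured as 'head').
Because the quantifier is non-greedy, it stops expanding at the earliest point where the rest of the pattern can succeed.
Scanning left to right: at [2:22] match '322pppzv441edd02602x', groups = ('322pppzv44', '1edd', '02602x').
With 3 capturing groups, `findall` returns a 3-tuple per match.

[('322pppzv44', '1edd', '02602x')]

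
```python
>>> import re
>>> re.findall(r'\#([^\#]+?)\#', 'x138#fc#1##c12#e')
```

['fc', 'c12']

Scanning left to right: at [4:8] match '#fc#', group 1 = 'fc'; at [10:15] match '#c12#', group 1 = 'c12'.
With a single group, `findall` returns only what that group captured — 2 items.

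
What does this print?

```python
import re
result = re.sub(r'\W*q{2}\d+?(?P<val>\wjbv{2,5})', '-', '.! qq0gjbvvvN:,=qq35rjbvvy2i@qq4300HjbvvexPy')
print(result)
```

This matches zero or more of a non-word character, then exactly 2 of the literal 'q', then one or more of a digit (lazy); then a word character, then the literal 'jb', then 2 to 5 of the literal 'v' (captured as 'val').
Matches: at [0:12] → '.! qq0gjbvvv'; at [13:25] → ':,=qq35rjbvv'; at [28:40] → '@qq4300Hjbvv'.
`sub` substitutes '-' at each match site.

-N-y2i-exPy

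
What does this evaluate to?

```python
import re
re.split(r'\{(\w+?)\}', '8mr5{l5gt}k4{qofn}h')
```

['8mr5', 'l5gt', 'k4', 'qofn', 'h']

Matches to split on: at [4:10] → '{l5gt}'; at [12:18] → '{qofn}'.
`re.split` interleaves the captured-group text with the surrounding fragments.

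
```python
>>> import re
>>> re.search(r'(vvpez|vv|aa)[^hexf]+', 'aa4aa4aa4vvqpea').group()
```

The match spans [0:13] → 'aa4aa4aa4vvqp'.

'aa4aa4aa4vvqp'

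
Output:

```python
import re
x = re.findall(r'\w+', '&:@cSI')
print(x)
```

This matches one or more of a word character.
Scanning left to right: at [3:6] → 'cSI'.
With no groups in the pattern, `findall` gives back each whole match — 1 here.

['cSI']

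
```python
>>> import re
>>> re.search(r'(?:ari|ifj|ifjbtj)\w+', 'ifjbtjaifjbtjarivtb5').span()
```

(0, 20)

The match spans [0:20] → 'ifjbtjaifjbtjarivtb5'.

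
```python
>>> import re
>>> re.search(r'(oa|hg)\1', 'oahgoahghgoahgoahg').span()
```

(6, 10)

`\1` is not a pattern — it's the concrete string captured by group 1, re-applied verbatim.
`re.search` scans for the first position where the pattern succeeds.
The match spans [6:10] → 'hghg'.
Captured: group 1 = 'hg'.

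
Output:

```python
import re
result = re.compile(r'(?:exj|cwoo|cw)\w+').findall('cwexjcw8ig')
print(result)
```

['cwexjcw8ig']

No capturing groups, so `findall` returns the 1 full match string.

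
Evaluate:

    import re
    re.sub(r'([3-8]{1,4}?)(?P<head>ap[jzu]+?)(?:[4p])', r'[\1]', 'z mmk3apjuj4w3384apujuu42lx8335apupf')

This matches 1 to 4 of a character in [3-8] (lazy) (captured); then the literal 'ap', then one or more of one of [jzu] (lazy) (captured as 'head'); then one of [4p] (non-capturing group).
Matches: at [5:12] → '3apjuj4'; at [13:24] → '3384apujuu4'; at [27:35] → '8335apup'.
The replacement refers to a captured group, so each match is rewritten using its own captured text.

'z mmk[3]w[3384]2lx[8335]f'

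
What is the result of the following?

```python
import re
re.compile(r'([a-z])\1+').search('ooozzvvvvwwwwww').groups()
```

('o',)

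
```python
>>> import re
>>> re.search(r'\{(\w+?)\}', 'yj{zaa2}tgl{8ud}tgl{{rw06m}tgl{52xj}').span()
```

(2, 8)

`re.search` scans for the first position where the pattern succeeds.
The match spans [2:8] → '{zaa2}'.
Captured: group 1 = 'zaa2'.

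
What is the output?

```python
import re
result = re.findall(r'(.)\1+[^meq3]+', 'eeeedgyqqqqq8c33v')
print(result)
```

`\1` has to match the exact text group 1 already captured.
Matches: at [0:7] match 'eeeedgy', group 1 = 'e'; at [7:14] match 'qqqqq8c', group 1 = 'q'; at [14:17] match '33v', group 1 = '3'.
Because there's exactly one group, `findall` drops the full match and keeps group 1 from each hit.

['e', 'q', '3']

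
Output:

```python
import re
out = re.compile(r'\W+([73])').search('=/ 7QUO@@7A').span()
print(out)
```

The pattern matches one or more of a non-word character; then one of [73] (captured).
`search` walks the string left to right and returns the first match it finds.
The match spans [0:4] → '=/ 7'.
Captured: group 1 = '7'.

(0, 4)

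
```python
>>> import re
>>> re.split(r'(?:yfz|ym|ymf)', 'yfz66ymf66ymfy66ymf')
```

['', '66', 'f66', 'fy66', 'f']

Alternation tries branches left to right and keeps the first one that lets the overall match succeed at that position.
Splitting on the pattern gives 5 pieces.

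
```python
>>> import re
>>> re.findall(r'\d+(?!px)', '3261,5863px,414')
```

['3261', '586', '414']

The negative lookahead/lookbehind blocks any match where the forbidden context is present.
Scanning left to right: at [0:4] → '3261'; at [5:8] → '586'; at [12:15] → '414'.
With no groups in the pattern, `findall` gives back each whole match — 3 here.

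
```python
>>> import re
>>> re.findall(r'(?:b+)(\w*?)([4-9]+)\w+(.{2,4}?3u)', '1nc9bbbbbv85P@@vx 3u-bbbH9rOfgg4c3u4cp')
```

[('H', '9', '4c3u')]

3 groups means the one result is a tuple of 3 captured strings — 1 here.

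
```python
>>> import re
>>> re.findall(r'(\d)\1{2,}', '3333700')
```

`\1` has to match the exact text group 1 already captured.
Matches: at [0:4] match '3333', group 1 = '3'.
Because there's exactly one group, `findall` drops the full match and keeps group 1 from the one hit.

['3']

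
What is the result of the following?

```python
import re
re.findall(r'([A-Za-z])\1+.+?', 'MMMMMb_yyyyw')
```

A backreference is literal: `\1` must see the identical characters the first group matched.
With a single group, `findall` returns only what that group captured — 2 items.

['M', 'y']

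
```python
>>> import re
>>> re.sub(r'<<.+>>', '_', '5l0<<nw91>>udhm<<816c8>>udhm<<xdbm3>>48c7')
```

'5l0_48c7'

Every occurrence is swapped for '_'.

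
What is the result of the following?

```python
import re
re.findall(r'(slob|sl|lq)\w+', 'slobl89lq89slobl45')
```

['slob']

Alternation isn't longest-match — the leftmost alternative that fits at this position is chosen.
Walking the string: at [0:18] match 'slobl89lq89slobl45', group 1 = 'slob'.
`findall` collects group 1 from the one match (1 total).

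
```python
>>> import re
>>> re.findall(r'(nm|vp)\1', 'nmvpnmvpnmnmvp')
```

`\1` has to match the exact text group 1 already captured.
Walking the string: at [8:12] match 'nmnm', group 1 = 'nm'.
With a single group, `findall` returns only what that group captured — 1 item.

['nm']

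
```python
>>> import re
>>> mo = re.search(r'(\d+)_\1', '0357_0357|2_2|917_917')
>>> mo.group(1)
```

`\1` is not a pattern — it's the concrete string captured by group 1, re-applied verbatim.
Unlike `match`, `search` isn't anchored — it looks for the pattern anywhere in the string.
The match spans [0:9] → '0357_0357'.
Captured: group 1 = '0357'.

'0357'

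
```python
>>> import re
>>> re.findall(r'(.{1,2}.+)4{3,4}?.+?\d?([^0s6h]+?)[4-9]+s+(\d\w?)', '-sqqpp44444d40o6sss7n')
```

[('-sqqpp44', 'o', '7n')]

With 3 capturing groups, `findall` returns a 3-tuple per match.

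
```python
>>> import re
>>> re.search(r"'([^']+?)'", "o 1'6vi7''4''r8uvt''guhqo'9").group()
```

"'6vi7'"

`re.search` tries every starting position until one works.
The match spans [3:9] → "'6vi7'".
Captured: group 1 = '6vi7'.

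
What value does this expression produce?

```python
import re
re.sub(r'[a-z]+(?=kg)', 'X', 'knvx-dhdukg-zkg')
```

The positive lookaround only admits positions where the adjacent text matches; those characters stay outside the span.
Matches: at [5:9] → 'dhdu'; at [12:13] → 'z'.
`sub` substitutes 'X' at each match site.

'knvx-Xkg-Xkg'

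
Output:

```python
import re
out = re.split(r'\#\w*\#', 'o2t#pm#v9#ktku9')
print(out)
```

['o2t', 'v9#ktku9']

Each match becomes a cut point; 2 segments remain.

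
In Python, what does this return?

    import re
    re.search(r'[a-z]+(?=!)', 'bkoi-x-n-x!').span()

(9, 10)

The positive lookaround only admits positions where the adjacent text matches; those characters stay outside the span.
Unlike `match`, `search` isn't anchored — it looks for the pattern anywhere in the string.
The match spans [9:10] → 'x'.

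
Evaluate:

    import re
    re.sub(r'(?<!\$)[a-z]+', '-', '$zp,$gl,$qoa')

`(?!…)`/`(?<!…)` only lets a position through if the neighbouring text does NOT match; no characters are consumed.
Matches: at [2:3] → 'p'; at [6:7] → 'l'; at [10:12] → 'oa'.
Every occurrence is swapped for '-'.

'$z-,$g-,$q-'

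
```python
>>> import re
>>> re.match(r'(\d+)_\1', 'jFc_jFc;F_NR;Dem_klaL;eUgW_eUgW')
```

`re.match` only tries the pattern at the start of the string.
Here the string doesn't start with a match, so the call returns None.

None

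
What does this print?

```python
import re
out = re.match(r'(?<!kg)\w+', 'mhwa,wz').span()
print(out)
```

The negative lookahead/lookbehind blocks any match where the forbidden context is present.
`match` is anchored at position 0; if the pattern doesn't fit there, it returns None.
The match spans [0:4] → 'mhwa'.

(0, 4)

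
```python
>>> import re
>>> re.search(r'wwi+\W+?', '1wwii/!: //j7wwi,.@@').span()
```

A `+?`/`*?`/`{m,n}?` starts at its minimum and grows only as far as needed for what follows to match.
The match spans [1:6] → 'wwii/'.

(1, 6)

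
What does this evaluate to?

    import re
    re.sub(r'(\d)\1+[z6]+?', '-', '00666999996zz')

'-66-zz'

After group 1 captures some text, `\1` only succeeds where that same text appears again.
Matches: at [0:3] → '006'; at [5:11] → '999996'.
Every occurrence is swapped for '-'.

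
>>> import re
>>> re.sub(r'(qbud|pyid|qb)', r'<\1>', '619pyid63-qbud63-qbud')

'619<pyid>63-<qbud>63-<qbud>'

Alternation tries branches left to right and keeps the first one that lets the overall match succeed at that position.
Matches: at [3:7] → 'pyid'; at [10:14] → 'qbud'; at [17:21] → 'qbud'.
`\1` in the replacement pulls in group 1's text for each match.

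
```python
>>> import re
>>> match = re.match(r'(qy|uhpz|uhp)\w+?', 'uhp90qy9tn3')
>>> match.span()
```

`re.match` won't scan ahead — the pattern has to work from the very first character.
The match spans [0:4] → 'uhp9'.

(0, 4)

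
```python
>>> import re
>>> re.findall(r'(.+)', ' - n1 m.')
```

[' - n1 m.']

This matches one or more of any character (captured).
Walking the string: at [0:8] match ' - n1 m.', group 1 = ' - n1 m.'.
Because there's exactly one group, `findall` drops the full match and keeps group 1 from the one hit.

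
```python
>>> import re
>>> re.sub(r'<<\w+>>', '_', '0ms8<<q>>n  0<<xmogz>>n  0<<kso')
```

'0ms8_n  0_n  0<<kso'

Every occurrence is swapped for '_'.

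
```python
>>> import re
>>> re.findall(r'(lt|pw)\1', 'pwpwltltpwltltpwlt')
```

['pw', 'lt', 'lt']

After group 1 captures some text, `\1` only succeeds where that same text appears again.
`findall` collects group 1 from each match (3 total).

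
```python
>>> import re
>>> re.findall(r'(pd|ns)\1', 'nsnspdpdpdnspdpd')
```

`\1` is not a pattern — it's the concrete string captured by group 1, re-applied verbatim.
Walking the string: at [0:4] match 'nsns', group 1 = 'ns'; at [4:8] match 'pdpd', group 1 = 'pd'; at [12:16] match 'pdpd', group 1 = 'pd'.
With a single group, `findall` returns only what that group captured — 3 items.

['ns', 'pd', 'pd']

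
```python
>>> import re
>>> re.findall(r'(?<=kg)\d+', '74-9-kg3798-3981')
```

The `(?=…)`/`(?<=…)` assertion just peeks at neighbouring text; it doesn't advance the match position.
No capturing groups, so `findall` returns the 1 full match string.

['3798']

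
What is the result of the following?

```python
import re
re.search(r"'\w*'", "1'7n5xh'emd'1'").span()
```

(1, 8)

`re.search` scans for the first position where the pattern succeeds.
The match spans [1:8] → "'7n5xh'".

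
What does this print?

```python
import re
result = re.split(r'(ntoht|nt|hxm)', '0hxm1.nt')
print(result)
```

['0', 'hxm', '1.', 'nt', '']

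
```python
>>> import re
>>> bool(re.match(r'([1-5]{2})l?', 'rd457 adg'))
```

False

The pattern matches exactly 2 of a character in [1-5] (captured); then optionally a literal 'l'.
`re.match` only tries the pattern at the start of the string.
Here position 0 doesn't satisfy it, so the call returns None, and `bool(None)` is False.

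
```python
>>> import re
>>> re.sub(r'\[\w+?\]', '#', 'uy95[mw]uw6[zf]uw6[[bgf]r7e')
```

Each match is replaced by '#'.

'uy95#uw6#uw6[#r7e'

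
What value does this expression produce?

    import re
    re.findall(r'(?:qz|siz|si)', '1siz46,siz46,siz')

The regex engine tests alternatives in the order written; an earlier branch that matches wins even if a later one would match more.
Since nothing is captured, `findall` lists the 3 matched substrings directly.

['siz', 'siz', 'siz']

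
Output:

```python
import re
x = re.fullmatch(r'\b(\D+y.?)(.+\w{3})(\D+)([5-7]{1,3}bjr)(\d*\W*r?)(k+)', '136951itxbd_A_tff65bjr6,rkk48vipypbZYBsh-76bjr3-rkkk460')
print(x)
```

The pattern matches a word boundary (`\b`, zero-width); then one or more of a non-digit, then the literal 'y', then optionally any character (captured); then one or more of any character, then exactly 3 of a word character (captured); then one or more of a non-digit (captured); then 1 to 3 of a character in [5-7], then the literal 'bjr' (captured); then zero or more of a digit, then zero or more of a non-word character, then optionally a literal 'r' (captured); then one or more of a literal 'k' (captured).
For `fullmatch`, every character of the input must be accounted for by the pattern.
Here the pattern can't cover the whole string, so the call returns None.

None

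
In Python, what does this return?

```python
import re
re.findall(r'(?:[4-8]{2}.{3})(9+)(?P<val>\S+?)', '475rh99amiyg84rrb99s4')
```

[('99', 'a'), ('99', 's')]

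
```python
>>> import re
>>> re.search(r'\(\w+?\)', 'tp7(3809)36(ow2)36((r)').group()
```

The match spans [3:9] → '(3809)'.

'(3809)'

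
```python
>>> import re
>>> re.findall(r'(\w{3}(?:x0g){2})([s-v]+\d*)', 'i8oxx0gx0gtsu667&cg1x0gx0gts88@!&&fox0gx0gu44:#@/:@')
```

[('8oxx0gx0g', 'tsu667'), ('cg1x0gx0g', 'ts88')]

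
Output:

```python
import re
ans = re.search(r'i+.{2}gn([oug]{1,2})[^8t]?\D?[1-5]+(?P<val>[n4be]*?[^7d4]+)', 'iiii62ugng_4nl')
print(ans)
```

None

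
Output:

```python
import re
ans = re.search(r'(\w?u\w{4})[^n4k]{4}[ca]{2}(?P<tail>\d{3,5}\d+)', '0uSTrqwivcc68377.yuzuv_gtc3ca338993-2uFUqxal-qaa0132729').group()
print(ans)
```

Pattern: optionally a word character, then a literal 'u', then exactly 4 of a word character (captured); then exactly 4 of any character except [n4k], then exactly 2 of one of [ca]; then 3 to 5 of a digit, then one or more of a digit (captured as 'tail').
`re.search` scans for the first position where the pattern succeeds.
The match spans [17:35] → 'yuzuv_gtc3ca338993'.
Captured: group 1 = 'yuzuv_', group 2 = '338993'.

yuzuv_gtc3ca338993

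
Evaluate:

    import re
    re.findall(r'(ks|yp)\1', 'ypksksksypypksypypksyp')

['ks', 'yp', 'yp']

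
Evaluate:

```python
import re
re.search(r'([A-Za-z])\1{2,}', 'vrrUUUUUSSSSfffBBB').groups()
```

('U',)

`\1` is not a pattern — it's the concrete string captured by group 1, re-applied verbatim.
`re.search` scans for the first position where the pattern succeeds.
The match spans [3:8] → 'UUUUU'.
Captured: group 1 = 'U'.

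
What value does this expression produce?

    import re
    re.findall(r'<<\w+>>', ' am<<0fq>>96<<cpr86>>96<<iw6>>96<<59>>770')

Walking the string: at [3:10] → '<<0fq>>'; at [12:21] → '<<cpr86>>'; at [23:30] → '<<iw6>>'; at [32:38] → '<<59>>'.
With no groups in the pattern, `findall` gives back each whole match — 4 here.

['<<0fq>>', '<<cpr86>>', '<<iw6>>', '<<59>>']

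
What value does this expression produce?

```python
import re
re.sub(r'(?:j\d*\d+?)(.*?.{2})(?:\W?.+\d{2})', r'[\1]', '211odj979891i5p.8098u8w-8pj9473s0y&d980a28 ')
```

'211od[i5] '

The pattern matches a literal 'j', then zero or more of a digit, then one or more of a digit (lazy) (non-capturing group); then zero or more of any character (lazy), then exactly 2 of any character (captured); then optionally a non-word character, then one or more of any character, then exactly 2 of a digit (non-capturing group).
A non-greedy quantifier consumes as few characters as it can — just enough that the remainder of the pattern still matches from where it stops; whatever follows it matches normally.
Matches: at [5:42] → 'j979891i5p.8098u8w-8pj9473s0y&d980a28'.
`\1` in the replacement pulls in group 1's text for each match.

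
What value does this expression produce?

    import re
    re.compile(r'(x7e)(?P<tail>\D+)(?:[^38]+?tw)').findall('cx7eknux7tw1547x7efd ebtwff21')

With the lazy modifier that quantifier settles for the fewest repetitions that let the rest of the pattern succeed (the atoms after it are unaffected and can still be greedy).
2 groups means each result is a tuple of 2 captured strings — 2 here.

[('x7e', 'knux'), ('x7e', 'fd e')]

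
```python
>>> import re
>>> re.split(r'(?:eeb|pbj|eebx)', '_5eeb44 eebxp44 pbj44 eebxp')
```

`|` is ordered: at each position the engine commits to the first alternative that works.
The string is cut at each match, leaving 5 pieces.

['_5', '44 ', 'xp44 ', '44 ', 'xp']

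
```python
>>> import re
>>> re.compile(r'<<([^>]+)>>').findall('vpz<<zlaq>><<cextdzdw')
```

With a single group, `findall` returns only what that group captured — 1 item.

['zlaq']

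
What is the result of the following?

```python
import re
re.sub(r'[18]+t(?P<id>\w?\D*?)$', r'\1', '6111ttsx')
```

'6tsx'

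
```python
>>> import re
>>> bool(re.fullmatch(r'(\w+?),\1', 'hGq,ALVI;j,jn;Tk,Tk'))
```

A backreference is literal: `\1` must see the identical characters the first group matched.
`re.fullmatch` requires the pattern to consume the entire string.
Here there's no way to consume every character, so the call returns None, and `bool(None)` is False.

False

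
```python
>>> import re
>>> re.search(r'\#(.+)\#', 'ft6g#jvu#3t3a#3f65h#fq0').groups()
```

('jvu#3t3a#3f65h',)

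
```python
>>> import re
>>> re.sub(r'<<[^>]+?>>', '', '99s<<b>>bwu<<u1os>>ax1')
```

Matches: at [3:8] → '<<b>>'; at [11:19] → '<<u1os>>'.
Every occurrence is swapped for ''.

'99sbwuax1'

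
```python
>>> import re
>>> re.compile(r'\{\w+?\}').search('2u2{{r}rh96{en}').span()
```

(4, 7)

The match spans [4:7] → '{r}'.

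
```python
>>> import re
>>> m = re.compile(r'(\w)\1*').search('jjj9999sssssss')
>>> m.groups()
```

('j',)

`\1` is not a pattern — it's the concrete string captured by group 1, re-applied verbatim.
`search` walks the string left to right and returns the first match it finds.
The match spans [0:3] → 'jjj'.
Captured: group 1 = 'j'.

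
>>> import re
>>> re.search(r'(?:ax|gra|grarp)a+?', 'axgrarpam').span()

(2, 8)

The match spans [2:8] → 'grarpa'.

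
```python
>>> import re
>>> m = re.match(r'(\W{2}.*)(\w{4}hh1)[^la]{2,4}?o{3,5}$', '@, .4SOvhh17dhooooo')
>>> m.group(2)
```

'4SOvhh1'

The match spans [0:19] → '@, .4SOvhh17dhooooo'.
Captured: group 1 = '@, .', group 2 = '4SOvhh1'.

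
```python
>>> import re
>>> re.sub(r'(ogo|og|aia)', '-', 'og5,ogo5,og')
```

'-5,-5,-'

`|` is ordered: at each position the engine commits to the first alternative that works.
Matches: at [0:2] → 'og'; at [4:7] → 'ogo'; at [9:11] → 'og'.
Each match is replaced by '-'.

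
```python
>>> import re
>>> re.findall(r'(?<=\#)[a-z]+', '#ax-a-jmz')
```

['ax']

The lookaround is zero-width — it requires the adjacent text to match without consuming it, so the asserted text isn't part of the match.
Scanning left to right: at [1:3] → 'ax'.
`findall` yields the raw match text (1 of them) because the pattern has no groups.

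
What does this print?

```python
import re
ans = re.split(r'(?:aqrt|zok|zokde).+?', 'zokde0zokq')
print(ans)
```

['', 'e0', '']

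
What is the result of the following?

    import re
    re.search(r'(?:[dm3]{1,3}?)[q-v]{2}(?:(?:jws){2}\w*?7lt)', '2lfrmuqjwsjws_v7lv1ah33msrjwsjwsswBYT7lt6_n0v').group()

'muqjwsjws_v7lv1ah33msrjwsjwsswBYT7lt'

The pattern matches 1 to 3 of one of [dm3] (lazy) (non-capturing group); then exactly 2 of a character in [q-v]; then the literal 'jws' repeated 2 times, then zero or more of a word character (lazy), then the literal '7lt' (non-capturing group).
`search` walks the string left to right and returns the first match it finds.
The match spans [4:40] → 'muqjwsjws_v7lv1ah33msrjwsjwsswBYT7lt'.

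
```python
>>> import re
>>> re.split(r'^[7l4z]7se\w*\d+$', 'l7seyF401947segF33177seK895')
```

['', '']

The pattern matches anchored at the start of the string; then one of [7l4z], then the literal '7se', then zero or more of a word character; then one or more of a digit; then anchored at the end.
Matches to split on: at [0:27] → 'l7seyF401947segF33177seK895'.
Splitting on the pattern gives 2 pieces.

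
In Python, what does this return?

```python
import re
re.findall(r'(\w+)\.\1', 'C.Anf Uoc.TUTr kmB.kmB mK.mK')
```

After group 1 captures some text, `\1` only succeeds where that same text appears again.
With a single group, `findall` returns only what that group captured — 2 items.

['kmB', 'mK']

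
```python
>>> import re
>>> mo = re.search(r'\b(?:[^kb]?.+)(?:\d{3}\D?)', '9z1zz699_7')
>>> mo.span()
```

(0, 9)

The pattern matches a word boundary (`\b`, zero-width); then optionally any character except [kb], then one or more of any character (non-capturing group); then exactly 3 of a digit, then optionally a non-digit (non-capturing group).
`re.search` tries every starting position until one works.
The match spans [0:9] → '9z1zz699_'.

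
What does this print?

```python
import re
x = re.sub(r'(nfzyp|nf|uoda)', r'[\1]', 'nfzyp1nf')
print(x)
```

[nfzyp]1[nf]

Alternation tries branches left to right and keeps the first one that lets the overall match succeed at that position.
The replacement refers to a captured group, so each match is rewritten using its own captured text.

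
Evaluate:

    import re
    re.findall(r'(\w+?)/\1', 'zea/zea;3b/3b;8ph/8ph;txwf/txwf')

['zea', '3b', '8ph', 'txwf']

After group 1 captures some text, `\1` only succeeds where that same text appears again.
Matches: at [0:7] match 'zea/zea', group 1 = 'zea'; at [8:13] match '3b/3b', group 1 = '3b'; at [14:21] match '8ph/8ph', group 1 = '8ph'; at [22:31] match 'txwf/txwf', group 1 = 'txwf'.
One capturing group, so `findall` returns just the captured substring from each match — 4 in all.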